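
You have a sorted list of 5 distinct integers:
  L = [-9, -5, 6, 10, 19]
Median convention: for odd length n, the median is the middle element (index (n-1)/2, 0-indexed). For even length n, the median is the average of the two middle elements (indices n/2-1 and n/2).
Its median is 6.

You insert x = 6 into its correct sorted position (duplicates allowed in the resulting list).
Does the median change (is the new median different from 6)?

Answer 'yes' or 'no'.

Old median = 6
Insert x = 6
New median = 6
Changed? no

Answer: no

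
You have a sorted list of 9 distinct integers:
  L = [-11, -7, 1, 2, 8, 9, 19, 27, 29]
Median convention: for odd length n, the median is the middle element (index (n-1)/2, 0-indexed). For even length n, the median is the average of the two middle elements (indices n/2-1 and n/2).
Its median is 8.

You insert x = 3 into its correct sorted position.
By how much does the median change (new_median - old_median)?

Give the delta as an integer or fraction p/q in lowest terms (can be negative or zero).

Old median = 8
After inserting x = 3: new sorted = [-11, -7, 1, 2, 3, 8, 9, 19, 27, 29]
New median = 11/2
Delta = 11/2 - 8 = -5/2

Answer: -5/2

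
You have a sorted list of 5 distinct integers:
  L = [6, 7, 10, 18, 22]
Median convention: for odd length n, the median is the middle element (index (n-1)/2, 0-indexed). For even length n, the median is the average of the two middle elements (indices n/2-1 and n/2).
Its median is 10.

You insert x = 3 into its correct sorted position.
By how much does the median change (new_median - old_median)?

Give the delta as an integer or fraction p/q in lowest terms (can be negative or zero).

Old median = 10
After inserting x = 3: new sorted = [3, 6, 7, 10, 18, 22]
New median = 17/2
Delta = 17/2 - 10 = -3/2

Answer: -3/2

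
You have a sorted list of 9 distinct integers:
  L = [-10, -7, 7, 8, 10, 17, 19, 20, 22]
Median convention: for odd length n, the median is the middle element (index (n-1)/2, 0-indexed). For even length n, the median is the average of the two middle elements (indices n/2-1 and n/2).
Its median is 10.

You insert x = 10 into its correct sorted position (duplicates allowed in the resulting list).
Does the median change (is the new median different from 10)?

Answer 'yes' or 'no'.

Old median = 10
Insert x = 10
New median = 10
Changed? no

Answer: no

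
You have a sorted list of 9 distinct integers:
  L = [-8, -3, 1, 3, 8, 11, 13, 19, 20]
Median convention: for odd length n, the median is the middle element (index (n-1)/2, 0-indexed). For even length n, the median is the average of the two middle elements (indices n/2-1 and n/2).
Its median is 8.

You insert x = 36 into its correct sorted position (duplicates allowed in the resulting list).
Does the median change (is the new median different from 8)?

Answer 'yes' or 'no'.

Answer: yes

Derivation:
Old median = 8
Insert x = 36
New median = 19/2
Changed? yes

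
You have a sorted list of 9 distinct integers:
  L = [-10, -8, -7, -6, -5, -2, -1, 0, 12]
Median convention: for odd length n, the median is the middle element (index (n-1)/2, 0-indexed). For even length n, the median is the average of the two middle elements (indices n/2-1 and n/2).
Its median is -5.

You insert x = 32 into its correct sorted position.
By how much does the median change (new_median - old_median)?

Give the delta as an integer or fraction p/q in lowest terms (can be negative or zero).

Answer: 3/2

Derivation:
Old median = -5
After inserting x = 32: new sorted = [-10, -8, -7, -6, -5, -2, -1, 0, 12, 32]
New median = -7/2
Delta = -7/2 - -5 = 3/2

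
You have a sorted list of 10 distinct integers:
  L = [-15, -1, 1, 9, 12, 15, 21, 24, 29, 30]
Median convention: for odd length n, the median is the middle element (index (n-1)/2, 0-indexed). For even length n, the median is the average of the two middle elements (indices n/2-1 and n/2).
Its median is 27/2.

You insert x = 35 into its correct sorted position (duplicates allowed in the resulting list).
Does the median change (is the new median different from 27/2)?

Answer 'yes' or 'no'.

Answer: yes

Derivation:
Old median = 27/2
Insert x = 35
New median = 15
Changed? yes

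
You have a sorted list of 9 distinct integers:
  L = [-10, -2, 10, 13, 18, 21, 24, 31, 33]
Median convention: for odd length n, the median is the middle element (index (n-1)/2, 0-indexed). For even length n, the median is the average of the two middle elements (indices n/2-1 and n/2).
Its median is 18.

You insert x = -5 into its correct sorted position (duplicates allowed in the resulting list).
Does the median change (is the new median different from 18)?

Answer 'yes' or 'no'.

Old median = 18
Insert x = -5
New median = 31/2
Changed? yes

Answer: yes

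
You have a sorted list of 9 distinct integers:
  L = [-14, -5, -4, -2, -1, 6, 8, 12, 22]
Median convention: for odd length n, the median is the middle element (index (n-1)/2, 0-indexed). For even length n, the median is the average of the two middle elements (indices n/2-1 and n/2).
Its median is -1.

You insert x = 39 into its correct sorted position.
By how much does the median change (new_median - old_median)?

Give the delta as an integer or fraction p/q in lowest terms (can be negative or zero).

Answer: 7/2

Derivation:
Old median = -1
After inserting x = 39: new sorted = [-14, -5, -4, -2, -1, 6, 8, 12, 22, 39]
New median = 5/2
Delta = 5/2 - -1 = 7/2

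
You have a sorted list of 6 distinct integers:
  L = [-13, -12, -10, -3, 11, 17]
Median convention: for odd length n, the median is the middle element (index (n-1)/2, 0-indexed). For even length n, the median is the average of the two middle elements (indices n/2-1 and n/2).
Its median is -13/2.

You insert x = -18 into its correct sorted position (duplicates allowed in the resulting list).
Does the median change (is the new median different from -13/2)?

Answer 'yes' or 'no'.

Old median = -13/2
Insert x = -18
New median = -10
Changed? yes

Answer: yes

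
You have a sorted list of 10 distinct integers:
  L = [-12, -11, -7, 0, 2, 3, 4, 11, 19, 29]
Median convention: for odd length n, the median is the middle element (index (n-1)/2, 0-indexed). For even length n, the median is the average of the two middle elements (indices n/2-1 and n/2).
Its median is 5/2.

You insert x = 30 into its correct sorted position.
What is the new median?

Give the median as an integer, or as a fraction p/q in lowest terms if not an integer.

Old list (sorted, length 10): [-12, -11, -7, 0, 2, 3, 4, 11, 19, 29]
Old median = 5/2
Insert x = 30
Old length even (10). Middle pair: indices 4,5 = 2,3.
New length odd (11). New median = single middle element.
x = 30: 10 elements are < x, 0 elements are > x.
New sorted list: [-12, -11, -7, 0, 2, 3, 4, 11, 19, 29, 30]
New median = 3

Answer: 3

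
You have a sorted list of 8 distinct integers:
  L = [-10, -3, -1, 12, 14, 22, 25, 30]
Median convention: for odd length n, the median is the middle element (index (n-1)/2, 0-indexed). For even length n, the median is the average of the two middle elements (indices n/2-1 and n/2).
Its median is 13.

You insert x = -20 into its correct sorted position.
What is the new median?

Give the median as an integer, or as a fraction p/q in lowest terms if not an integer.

Old list (sorted, length 8): [-10, -3, -1, 12, 14, 22, 25, 30]
Old median = 13
Insert x = -20
Old length even (8). Middle pair: indices 3,4 = 12,14.
New length odd (9). New median = single middle element.
x = -20: 0 elements are < x, 8 elements are > x.
New sorted list: [-20, -10, -3, -1, 12, 14, 22, 25, 30]
New median = 12

Answer: 12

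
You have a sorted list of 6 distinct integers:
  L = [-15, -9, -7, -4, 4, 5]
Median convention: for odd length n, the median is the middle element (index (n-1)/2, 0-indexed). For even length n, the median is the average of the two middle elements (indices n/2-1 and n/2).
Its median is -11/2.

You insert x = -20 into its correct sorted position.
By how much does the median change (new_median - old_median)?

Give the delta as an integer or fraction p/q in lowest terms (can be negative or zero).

Old median = -11/2
After inserting x = -20: new sorted = [-20, -15, -9, -7, -4, 4, 5]
New median = -7
Delta = -7 - -11/2 = -3/2

Answer: -3/2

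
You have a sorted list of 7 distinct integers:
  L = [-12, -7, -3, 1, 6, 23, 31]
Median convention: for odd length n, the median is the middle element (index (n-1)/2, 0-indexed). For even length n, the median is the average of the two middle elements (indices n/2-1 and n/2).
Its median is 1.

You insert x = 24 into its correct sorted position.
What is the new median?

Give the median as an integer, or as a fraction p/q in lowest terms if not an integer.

Old list (sorted, length 7): [-12, -7, -3, 1, 6, 23, 31]
Old median = 1
Insert x = 24
Old length odd (7). Middle was index 3 = 1.
New length even (8). New median = avg of two middle elements.
x = 24: 6 elements are < x, 1 elements are > x.
New sorted list: [-12, -7, -3, 1, 6, 23, 24, 31]
New median = 7/2

Answer: 7/2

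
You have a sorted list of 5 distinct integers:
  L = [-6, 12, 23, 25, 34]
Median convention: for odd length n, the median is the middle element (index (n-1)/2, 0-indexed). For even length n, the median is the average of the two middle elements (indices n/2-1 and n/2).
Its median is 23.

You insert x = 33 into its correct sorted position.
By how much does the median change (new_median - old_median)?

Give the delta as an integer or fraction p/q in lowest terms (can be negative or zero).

Old median = 23
After inserting x = 33: new sorted = [-6, 12, 23, 25, 33, 34]
New median = 24
Delta = 24 - 23 = 1

Answer: 1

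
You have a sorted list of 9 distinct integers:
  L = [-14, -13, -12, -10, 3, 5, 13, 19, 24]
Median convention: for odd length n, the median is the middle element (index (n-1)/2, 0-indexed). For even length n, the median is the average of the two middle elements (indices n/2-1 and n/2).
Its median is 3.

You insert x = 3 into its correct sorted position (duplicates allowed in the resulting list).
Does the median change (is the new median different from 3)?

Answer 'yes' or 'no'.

Old median = 3
Insert x = 3
New median = 3
Changed? no

Answer: no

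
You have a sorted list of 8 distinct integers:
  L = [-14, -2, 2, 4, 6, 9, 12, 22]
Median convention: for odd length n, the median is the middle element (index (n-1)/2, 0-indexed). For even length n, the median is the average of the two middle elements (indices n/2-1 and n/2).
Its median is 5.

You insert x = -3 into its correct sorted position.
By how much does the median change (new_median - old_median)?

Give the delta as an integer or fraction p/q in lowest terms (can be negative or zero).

Answer: -1

Derivation:
Old median = 5
After inserting x = -3: new sorted = [-14, -3, -2, 2, 4, 6, 9, 12, 22]
New median = 4
Delta = 4 - 5 = -1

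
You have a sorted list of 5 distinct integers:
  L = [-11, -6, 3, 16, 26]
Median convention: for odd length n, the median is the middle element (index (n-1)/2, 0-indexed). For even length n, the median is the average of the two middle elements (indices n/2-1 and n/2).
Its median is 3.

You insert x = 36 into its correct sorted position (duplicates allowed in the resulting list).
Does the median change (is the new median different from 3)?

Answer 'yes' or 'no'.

Answer: yes

Derivation:
Old median = 3
Insert x = 36
New median = 19/2
Changed? yes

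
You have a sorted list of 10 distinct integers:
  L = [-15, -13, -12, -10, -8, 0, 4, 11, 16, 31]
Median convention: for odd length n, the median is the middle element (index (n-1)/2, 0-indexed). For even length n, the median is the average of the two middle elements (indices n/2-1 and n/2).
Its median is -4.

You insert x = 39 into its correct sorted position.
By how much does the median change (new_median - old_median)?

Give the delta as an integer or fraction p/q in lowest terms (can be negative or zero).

Answer: 4

Derivation:
Old median = -4
After inserting x = 39: new sorted = [-15, -13, -12, -10, -8, 0, 4, 11, 16, 31, 39]
New median = 0
Delta = 0 - -4 = 4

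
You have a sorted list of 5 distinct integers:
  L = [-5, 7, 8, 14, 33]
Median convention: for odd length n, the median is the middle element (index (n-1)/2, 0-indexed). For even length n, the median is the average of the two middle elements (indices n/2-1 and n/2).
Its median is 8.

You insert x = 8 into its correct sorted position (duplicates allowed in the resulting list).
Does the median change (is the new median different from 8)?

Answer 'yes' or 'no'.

Old median = 8
Insert x = 8
New median = 8
Changed? no

Answer: no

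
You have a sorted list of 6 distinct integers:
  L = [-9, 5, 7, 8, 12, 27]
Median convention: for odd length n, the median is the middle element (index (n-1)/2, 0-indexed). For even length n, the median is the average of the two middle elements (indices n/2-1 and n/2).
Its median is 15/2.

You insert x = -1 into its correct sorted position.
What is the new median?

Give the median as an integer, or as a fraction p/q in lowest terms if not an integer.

Answer: 7

Derivation:
Old list (sorted, length 6): [-9, 5, 7, 8, 12, 27]
Old median = 15/2
Insert x = -1
Old length even (6). Middle pair: indices 2,3 = 7,8.
New length odd (7). New median = single middle element.
x = -1: 1 elements are < x, 5 elements are > x.
New sorted list: [-9, -1, 5, 7, 8, 12, 27]
New median = 7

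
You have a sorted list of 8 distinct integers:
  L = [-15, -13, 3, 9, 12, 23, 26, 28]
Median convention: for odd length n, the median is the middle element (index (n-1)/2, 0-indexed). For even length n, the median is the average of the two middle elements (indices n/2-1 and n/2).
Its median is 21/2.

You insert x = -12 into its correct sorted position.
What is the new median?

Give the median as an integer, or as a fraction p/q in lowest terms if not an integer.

Old list (sorted, length 8): [-15, -13, 3, 9, 12, 23, 26, 28]
Old median = 21/2
Insert x = -12
Old length even (8). Middle pair: indices 3,4 = 9,12.
New length odd (9). New median = single middle element.
x = -12: 2 elements are < x, 6 elements are > x.
New sorted list: [-15, -13, -12, 3, 9, 12, 23, 26, 28]
New median = 9

Answer: 9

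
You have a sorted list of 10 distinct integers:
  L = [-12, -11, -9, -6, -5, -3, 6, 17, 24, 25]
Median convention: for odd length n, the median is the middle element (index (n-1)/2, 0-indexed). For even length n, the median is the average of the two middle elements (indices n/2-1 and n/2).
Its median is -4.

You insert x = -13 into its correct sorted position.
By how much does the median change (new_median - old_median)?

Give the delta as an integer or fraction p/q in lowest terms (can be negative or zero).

Answer: -1

Derivation:
Old median = -4
After inserting x = -13: new sorted = [-13, -12, -11, -9, -6, -5, -3, 6, 17, 24, 25]
New median = -5
Delta = -5 - -4 = -1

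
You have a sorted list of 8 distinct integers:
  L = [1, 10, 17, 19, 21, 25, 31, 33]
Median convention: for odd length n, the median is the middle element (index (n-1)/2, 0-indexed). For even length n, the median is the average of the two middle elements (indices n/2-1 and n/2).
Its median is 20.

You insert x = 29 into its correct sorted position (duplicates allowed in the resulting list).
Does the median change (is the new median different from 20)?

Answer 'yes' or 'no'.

Old median = 20
Insert x = 29
New median = 21
Changed? yes

Answer: yes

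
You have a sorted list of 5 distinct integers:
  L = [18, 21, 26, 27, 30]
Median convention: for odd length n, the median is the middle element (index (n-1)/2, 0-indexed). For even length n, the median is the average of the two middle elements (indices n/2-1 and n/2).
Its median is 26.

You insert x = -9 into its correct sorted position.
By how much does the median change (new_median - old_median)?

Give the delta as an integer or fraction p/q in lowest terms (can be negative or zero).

Answer: -5/2

Derivation:
Old median = 26
After inserting x = -9: new sorted = [-9, 18, 21, 26, 27, 30]
New median = 47/2
Delta = 47/2 - 26 = -5/2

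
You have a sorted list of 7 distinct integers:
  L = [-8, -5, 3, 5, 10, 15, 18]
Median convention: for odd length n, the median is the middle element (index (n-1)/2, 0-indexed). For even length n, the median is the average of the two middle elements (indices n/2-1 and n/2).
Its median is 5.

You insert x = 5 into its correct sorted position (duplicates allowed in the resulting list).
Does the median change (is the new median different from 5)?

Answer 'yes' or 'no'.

Answer: no

Derivation:
Old median = 5
Insert x = 5
New median = 5
Changed? no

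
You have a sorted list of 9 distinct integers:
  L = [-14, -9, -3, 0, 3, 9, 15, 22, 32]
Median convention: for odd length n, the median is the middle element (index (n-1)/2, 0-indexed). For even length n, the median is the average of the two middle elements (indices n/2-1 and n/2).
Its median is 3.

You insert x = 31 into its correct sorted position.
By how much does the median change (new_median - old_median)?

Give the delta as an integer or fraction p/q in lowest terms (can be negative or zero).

Answer: 3

Derivation:
Old median = 3
After inserting x = 31: new sorted = [-14, -9, -3, 0, 3, 9, 15, 22, 31, 32]
New median = 6
Delta = 6 - 3 = 3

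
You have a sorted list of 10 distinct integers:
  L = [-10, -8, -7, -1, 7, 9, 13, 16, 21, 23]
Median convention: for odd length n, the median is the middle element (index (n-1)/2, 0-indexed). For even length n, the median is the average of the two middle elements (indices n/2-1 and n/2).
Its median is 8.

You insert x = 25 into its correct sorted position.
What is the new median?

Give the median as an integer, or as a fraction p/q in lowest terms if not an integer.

Answer: 9

Derivation:
Old list (sorted, length 10): [-10, -8, -7, -1, 7, 9, 13, 16, 21, 23]
Old median = 8
Insert x = 25
Old length even (10). Middle pair: indices 4,5 = 7,9.
New length odd (11). New median = single middle element.
x = 25: 10 elements are < x, 0 elements are > x.
New sorted list: [-10, -8, -7, -1, 7, 9, 13, 16, 21, 23, 25]
New median = 9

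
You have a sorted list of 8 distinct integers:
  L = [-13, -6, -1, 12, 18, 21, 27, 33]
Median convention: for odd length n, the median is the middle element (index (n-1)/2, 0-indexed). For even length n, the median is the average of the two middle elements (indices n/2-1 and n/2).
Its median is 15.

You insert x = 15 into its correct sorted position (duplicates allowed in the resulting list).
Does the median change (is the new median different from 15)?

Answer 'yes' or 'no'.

Answer: no

Derivation:
Old median = 15
Insert x = 15
New median = 15
Changed? no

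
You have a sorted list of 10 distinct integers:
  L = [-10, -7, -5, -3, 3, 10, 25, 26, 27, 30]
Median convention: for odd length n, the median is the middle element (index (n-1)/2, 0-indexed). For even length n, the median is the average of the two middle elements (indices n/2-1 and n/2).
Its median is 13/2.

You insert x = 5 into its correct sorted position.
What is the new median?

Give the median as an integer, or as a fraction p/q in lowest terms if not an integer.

Answer: 5

Derivation:
Old list (sorted, length 10): [-10, -7, -5, -3, 3, 10, 25, 26, 27, 30]
Old median = 13/2
Insert x = 5
Old length even (10). Middle pair: indices 4,5 = 3,10.
New length odd (11). New median = single middle element.
x = 5: 5 elements are < x, 5 elements are > x.
New sorted list: [-10, -7, -5, -3, 3, 5, 10, 25, 26, 27, 30]
New median = 5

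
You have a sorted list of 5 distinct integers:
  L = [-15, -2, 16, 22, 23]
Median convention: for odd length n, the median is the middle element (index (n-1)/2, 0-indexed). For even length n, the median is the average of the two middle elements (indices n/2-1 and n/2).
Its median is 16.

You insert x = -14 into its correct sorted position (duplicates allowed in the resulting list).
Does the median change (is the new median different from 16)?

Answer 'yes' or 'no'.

Old median = 16
Insert x = -14
New median = 7
Changed? yes

Answer: yes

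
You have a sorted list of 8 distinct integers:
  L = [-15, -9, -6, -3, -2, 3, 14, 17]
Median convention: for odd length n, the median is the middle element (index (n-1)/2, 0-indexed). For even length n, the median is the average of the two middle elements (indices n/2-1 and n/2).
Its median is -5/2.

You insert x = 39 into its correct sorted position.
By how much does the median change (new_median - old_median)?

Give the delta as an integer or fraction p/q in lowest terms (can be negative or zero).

Answer: 1/2

Derivation:
Old median = -5/2
After inserting x = 39: new sorted = [-15, -9, -6, -3, -2, 3, 14, 17, 39]
New median = -2
Delta = -2 - -5/2 = 1/2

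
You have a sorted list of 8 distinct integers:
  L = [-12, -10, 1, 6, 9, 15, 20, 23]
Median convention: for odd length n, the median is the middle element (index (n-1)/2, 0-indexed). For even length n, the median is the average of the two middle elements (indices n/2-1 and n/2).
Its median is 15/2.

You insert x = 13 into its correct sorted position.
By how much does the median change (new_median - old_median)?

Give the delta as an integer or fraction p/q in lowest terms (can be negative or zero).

Answer: 3/2

Derivation:
Old median = 15/2
After inserting x = 13: new sorted = [-12, -10, 1, 6, 9, 13, 15, 20, 23]
New median = 9
Delta = 9 - 15/2 = 3/2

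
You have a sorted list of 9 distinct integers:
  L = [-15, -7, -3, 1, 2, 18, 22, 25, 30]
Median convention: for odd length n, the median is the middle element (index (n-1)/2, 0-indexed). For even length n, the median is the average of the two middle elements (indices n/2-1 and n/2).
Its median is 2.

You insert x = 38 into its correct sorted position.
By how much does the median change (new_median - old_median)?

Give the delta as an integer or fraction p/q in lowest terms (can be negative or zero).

Old median = 2
After inserting x = 38: new sorted = [-15, -7, -3, 1, 2, 18, 22, 25, 30, 38]
New median = 10
Delta = 10 - 2 = 8

Answer: 8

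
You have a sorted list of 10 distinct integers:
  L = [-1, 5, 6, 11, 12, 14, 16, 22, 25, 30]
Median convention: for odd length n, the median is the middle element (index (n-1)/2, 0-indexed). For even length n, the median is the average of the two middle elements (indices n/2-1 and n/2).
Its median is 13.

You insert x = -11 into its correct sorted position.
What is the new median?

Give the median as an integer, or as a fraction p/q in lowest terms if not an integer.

Old list (sorted, length 10): [-1, 5, 6, 11, 12, 14, 16, 22, 25, 30]
Old median = 13
Insert x = -11
Old length even (10). Middle pair: indices 4,5 = 12,14.
New length odd (11). New median = single middle element.
x = -11: 0 elements are < x, 10 elements are > x.
New sorted list: [-11, -1, 5, 6, 11, 12, 14, 16, 22, 25, 30]
New median = 12

Answer: 12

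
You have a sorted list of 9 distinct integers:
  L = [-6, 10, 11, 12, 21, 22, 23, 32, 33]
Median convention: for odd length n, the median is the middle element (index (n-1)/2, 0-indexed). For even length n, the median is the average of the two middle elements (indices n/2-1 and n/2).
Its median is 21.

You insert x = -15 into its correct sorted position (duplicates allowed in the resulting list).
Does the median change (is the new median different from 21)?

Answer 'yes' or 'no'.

Old median = 21
Insert x = -15
New median = 33/2
Changed? yes

Answer: yes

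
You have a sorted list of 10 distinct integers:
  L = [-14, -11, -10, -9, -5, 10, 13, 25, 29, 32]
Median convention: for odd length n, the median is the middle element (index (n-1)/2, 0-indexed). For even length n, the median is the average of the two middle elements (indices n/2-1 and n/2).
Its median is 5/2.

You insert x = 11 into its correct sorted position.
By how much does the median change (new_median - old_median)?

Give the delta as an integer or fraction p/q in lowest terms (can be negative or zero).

Answer: 15/2

Derivation:
Old median = 5/2
After inserting x = 11: new sorted = [-14, -11, -10, -9, -5, 10, 11, 13, 25, 29, 32]
New median = 10
Delta = 10 - 5/2 = 15/2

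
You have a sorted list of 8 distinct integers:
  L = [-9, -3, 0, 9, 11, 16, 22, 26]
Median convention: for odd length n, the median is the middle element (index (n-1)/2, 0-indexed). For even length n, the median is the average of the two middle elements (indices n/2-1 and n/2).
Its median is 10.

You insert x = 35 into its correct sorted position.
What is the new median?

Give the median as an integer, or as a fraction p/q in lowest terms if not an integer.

Answer: 11

Derivation:
Old list (sorted, length 8): [-9, -3, 0, 9, 11, 16, 22, 26]
Old median = 10
Insert x = 35
Old length even (8). Middle pair: indices 3,4 = 9,11.
New length odd (9). New median = single middle element.
x = 35: 8 elements are < x, 0 elements are > x.
New sorted list: [-9, -3, 0, 9, 11, 16, 22, 26, 35]
New median = 11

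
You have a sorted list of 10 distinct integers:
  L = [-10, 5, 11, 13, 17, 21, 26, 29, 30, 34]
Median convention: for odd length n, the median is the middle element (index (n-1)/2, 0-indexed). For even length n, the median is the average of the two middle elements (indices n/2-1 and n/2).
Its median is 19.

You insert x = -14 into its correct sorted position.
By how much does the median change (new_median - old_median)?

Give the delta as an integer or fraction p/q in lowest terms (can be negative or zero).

Answer: -2

Derivation:
Old median = 19
After inserting x = -14: new sorted = [-14, -10, 5, 11, 13, 17, 21, 26, 29, 30, 34]
New median = 17
Delta = 17 - 19 = -2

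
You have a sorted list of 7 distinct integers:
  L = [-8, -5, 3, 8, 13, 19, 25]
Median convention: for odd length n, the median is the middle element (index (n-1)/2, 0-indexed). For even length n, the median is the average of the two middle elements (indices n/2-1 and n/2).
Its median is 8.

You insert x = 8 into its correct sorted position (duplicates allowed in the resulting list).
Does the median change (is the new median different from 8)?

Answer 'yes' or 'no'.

Answer: no

Derivation:
Old median = 8
Insert x = 8
New median = 8
Changed? no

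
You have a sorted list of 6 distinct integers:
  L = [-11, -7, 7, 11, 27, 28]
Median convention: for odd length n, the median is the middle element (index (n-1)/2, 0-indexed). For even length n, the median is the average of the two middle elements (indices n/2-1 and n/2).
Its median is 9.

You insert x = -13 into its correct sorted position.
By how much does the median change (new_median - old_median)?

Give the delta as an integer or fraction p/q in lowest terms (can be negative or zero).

Old median = 9
After inserting x = -13: new sorted = [-13, -11, -7, 7, 11, 27, 28]
New median = 7
Delta = 7 - 9 = -2

Answer: -2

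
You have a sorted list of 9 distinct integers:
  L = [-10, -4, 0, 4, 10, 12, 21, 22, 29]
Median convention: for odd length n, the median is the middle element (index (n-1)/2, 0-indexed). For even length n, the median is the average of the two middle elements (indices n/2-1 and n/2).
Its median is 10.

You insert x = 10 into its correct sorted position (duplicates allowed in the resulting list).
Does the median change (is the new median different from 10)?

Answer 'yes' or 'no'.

Answer: no

Derivation:
Old median = 10
Insert x = 10
New median = 10
Changed? no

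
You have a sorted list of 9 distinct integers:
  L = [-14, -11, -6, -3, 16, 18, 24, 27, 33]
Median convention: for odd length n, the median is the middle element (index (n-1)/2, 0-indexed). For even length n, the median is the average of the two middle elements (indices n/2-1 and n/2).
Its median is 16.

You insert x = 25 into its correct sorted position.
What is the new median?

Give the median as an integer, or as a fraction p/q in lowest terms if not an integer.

Old list (sorted, length 9): [-14, -11, -6, -3, 16, 18, 24, 27, 33]
Old median = 16
Insert x = 25
Old length odd (9). Middle was index 4 = 16.
New length even (10). New median = avg of two middle elements.
x = 25: 7 elements are < x, 2 elements are > x.
New sorted list: [-14, -11, -6, -3, 16, 18, 24, 25, 27, 33]
New median = 17

Answer: 17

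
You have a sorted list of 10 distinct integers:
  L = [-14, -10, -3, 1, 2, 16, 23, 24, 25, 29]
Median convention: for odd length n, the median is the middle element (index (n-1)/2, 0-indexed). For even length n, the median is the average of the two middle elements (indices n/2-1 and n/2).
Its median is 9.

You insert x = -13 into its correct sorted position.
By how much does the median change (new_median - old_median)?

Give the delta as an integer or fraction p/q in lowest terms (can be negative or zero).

Old median = 9
After inserting x = -13: new sorted = [-14, -13, -10, -3, 1, 2, 16, 23, 24, 25, 29]
New median = 2
Delta = 2 - 9 = -7

Answer: -7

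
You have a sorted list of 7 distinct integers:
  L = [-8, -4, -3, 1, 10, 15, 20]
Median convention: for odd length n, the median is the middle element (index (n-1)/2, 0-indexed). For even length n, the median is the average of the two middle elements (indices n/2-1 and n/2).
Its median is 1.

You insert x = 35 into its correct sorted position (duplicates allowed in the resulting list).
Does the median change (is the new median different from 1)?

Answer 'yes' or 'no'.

Answer: yes

Derivation:
Old median = 1
Insert x = 35
New median = 11/2
Changed? yes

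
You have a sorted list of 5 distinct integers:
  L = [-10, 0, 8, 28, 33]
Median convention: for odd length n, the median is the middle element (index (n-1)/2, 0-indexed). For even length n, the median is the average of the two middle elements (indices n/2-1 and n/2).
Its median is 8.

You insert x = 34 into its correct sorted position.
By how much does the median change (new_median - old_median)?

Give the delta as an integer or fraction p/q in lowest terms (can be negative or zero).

Old median = 8
After inserting x = 34: new sorted = [-10, 0, 8, 28, 33, 34]
New median = 18
Delta = 18 - 8 = 10

Answer: 10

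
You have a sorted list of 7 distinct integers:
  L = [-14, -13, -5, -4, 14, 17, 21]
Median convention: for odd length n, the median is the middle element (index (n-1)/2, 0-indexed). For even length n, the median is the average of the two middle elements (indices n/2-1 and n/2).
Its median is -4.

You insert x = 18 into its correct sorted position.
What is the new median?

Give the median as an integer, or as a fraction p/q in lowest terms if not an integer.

Old list (sorted, length 7): [-14, -13, -5, -4, 14, 17, 21]
Old median = -4
Insert x = 18
Old length odd (7). Middle was index 3 = -4.
New length even (8). New median = avg of two middle elements.
x = 18: 6 elements are < x, 1 elements are > x.
New sorted list: [-14, -13, -5, -4, 14, 17, 18, 21]
New median = 5

Answer: 5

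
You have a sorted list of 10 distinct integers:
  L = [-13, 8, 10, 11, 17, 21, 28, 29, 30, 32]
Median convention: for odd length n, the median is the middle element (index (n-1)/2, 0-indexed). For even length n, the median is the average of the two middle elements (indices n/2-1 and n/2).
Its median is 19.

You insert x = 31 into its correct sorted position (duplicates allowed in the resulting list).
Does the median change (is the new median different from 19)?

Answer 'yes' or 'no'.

Answer: yes

Derivation:
Old median = 19
Insert x = 31
New median = 21
Changed? yes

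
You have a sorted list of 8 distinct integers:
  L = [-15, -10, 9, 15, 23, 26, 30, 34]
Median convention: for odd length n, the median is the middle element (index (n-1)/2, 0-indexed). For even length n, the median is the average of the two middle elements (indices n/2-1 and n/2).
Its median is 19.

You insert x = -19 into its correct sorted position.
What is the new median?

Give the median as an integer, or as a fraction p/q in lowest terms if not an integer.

Answer: 15

Derivation:
Old list (sorted, length 8): [-15, -10, 9, 15, 23, 26, 30, 34]
Old median = 19
Insert x = -19
Old length even (8). Middle pair: indices 3,4 = 15,23.
New length odd (9). New median = single middle element.
x = -19: 0 elements are < x, 8 elements are > x.
New sorted list: [-19, -15, -10, 9, 15, 23, 26, 30, 34]
New median = 15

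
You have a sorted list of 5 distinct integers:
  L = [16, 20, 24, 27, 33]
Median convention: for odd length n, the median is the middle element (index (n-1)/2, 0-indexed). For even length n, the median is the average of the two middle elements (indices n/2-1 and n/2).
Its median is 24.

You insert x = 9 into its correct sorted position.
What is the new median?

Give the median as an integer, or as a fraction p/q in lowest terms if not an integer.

Answer: 22

Derivation:
Old list (sorted, length 5): [16, 20, 24, 27, 33]
Old median = 24
Insert x = 9
Old length odd (5). Middle was index 2 = 24.
New length even (6). New median = avg of two middle elements.
x = 9: 0 elements are < x, 5 elements are > x.
New sorted list: [9, 16, 20, 24, 27, 33]
New median = 22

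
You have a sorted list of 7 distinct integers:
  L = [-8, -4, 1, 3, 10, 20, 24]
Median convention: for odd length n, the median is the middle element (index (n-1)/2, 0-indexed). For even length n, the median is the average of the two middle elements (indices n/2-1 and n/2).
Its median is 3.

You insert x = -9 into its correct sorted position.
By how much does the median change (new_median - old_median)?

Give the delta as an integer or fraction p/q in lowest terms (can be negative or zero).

Answer: -1

Derivation:
Old median = 3
After inserting x = -9: new sorted = [-9, -8, -4, 1, 3, 10, 20, 24]
New median = 2
Delta = 2 - 3 = -1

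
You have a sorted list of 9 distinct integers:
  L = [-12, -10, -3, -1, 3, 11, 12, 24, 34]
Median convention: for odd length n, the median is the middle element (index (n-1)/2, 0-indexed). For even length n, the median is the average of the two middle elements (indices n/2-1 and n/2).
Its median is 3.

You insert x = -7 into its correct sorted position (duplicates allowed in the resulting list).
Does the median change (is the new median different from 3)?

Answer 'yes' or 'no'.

Old median = 3
Insert x = -7
New median = 1
Changed? yes

Answer: yes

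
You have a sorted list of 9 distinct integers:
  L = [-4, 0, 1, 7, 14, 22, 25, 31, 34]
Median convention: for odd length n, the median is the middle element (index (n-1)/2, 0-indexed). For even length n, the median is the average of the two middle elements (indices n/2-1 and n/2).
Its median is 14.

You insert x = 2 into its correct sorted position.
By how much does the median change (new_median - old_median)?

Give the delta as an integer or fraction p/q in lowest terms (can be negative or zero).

Old median = 14
After inserting x = 2: new sorted = [-4, 0, 1, 2, 7, 14, 22, 25, 31, 34]
New median = 21/2
Delta = 21/2 - 14 = -7/2

Answer: -7/2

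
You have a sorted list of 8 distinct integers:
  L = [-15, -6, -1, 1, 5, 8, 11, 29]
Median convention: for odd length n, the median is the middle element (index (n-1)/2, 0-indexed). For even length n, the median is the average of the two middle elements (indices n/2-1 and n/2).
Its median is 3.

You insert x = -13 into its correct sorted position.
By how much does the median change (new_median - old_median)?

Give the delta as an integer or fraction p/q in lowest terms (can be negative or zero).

Old median = 3
After inserting x = -13: new sorted = [-15, -13, -6, -1, 1, 5, 8, 11, 29]
New median = 1
Delta = 1 - 3 = -2

Answer: -2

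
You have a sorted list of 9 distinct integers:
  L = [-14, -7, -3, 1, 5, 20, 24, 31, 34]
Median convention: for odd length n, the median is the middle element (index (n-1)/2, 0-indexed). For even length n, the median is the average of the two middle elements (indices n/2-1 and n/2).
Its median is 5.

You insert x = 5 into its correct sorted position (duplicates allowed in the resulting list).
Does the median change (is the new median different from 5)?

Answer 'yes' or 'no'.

Old median = 5
Insert x = 5
New median = 5
Changed? no

Answer: no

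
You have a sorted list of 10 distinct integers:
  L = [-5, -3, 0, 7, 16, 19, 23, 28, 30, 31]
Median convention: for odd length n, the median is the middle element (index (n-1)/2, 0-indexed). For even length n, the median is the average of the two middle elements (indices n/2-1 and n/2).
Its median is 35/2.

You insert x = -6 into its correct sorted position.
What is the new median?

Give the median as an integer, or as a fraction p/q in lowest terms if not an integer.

Old list (sorted, length 10): [-5, -3, 0, 7, 16, 19, 23, 28, 30, 31]
Old median = 35/2
Insert x = -6
Old length even (10). Middle pair: indices 4,5 = 16,19.
New length odd (11). New median = single middle element.
x = -6: 0 elements are < x, 10 elements are > x.
New sorted list: [-6, -5, -3, 0, 7, 16, 19, 23, 28, 30, 31]
New median = 16

Answer: 16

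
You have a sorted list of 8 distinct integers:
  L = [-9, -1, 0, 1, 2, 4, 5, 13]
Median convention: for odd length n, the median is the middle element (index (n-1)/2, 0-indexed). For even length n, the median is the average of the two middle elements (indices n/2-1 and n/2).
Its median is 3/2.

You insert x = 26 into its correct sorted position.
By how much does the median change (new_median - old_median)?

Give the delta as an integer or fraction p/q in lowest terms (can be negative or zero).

Old median = 3/2
After inserting x = 26: new sorted = [-9, -1, 0, 1, 2, 4, 5, 13, 26]
New median = 2
Delta = 2 - 3/2 = 1/2

Answer: 1/2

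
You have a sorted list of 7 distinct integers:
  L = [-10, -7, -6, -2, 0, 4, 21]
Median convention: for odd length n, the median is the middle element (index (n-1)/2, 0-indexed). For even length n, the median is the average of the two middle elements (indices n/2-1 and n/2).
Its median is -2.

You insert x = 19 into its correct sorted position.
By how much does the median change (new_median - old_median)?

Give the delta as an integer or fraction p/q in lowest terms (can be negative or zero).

Old median = -2
After inserting x = 19: new sorted = [-10, -7, -6, -2, 0, 4, 19, 21]
New median = -1
Delta = -1 - -2 = 1

Answer: 1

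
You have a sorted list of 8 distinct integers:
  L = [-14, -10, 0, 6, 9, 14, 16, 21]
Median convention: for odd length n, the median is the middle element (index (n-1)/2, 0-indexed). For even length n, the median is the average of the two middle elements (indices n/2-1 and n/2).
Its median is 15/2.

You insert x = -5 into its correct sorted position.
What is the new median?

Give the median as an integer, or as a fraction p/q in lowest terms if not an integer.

Answer: 6

Derivation:
Old list (sorted, length 8): [-14, -10, 0, 6, 9, 14, 16, 21]
Old median = 15/2
Insert x = -5
Old length even (8). Middle pair: indices 3,4 = 6,9.
New length odd (9). New median = single middle element.
x = -5: 2 elements are < x, 6 elements are > x.
New sorted list: [-14, -10, -5, 0, 6, 9, 14, 16, 21]
New median = 6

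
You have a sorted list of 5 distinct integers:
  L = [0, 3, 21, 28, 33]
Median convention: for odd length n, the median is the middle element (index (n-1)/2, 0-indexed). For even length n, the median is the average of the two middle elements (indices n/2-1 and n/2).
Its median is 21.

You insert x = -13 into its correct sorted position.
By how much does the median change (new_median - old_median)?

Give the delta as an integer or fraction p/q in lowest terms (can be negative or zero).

Old median = 21
After inserting x = -13: new sorted = [-13, 0, 3, 21, 28, 33]
New median = 12
Delta = 12 - 21 = -9

Answer: -9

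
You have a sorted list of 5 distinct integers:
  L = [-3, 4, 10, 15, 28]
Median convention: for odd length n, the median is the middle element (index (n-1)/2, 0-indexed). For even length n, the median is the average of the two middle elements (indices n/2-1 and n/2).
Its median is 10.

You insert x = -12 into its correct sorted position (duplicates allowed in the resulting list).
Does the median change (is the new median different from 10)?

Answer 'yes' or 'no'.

Old median = 10
Insert x = -12
New median = 7
Changed? yes

Answer: yes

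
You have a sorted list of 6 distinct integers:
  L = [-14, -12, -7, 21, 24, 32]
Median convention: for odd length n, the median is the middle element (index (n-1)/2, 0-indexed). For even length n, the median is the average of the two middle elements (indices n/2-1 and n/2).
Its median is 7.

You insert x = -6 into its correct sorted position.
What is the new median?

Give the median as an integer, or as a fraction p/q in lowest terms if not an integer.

Old list (sorted, length 6): [-14, -12, -7, 21, 24, 32]
Old median = 7
Insert x = -6
Old length even (6). Middle pair: indices 2,3 = -7,21.
New length odd (7). New median = single middle element.
x = -6: 3 elements are < x, 3 elements are > x.
New sorted list: [-14, -12, -7, -6, 21, 24, 32]
New median = -6

Answer: -6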